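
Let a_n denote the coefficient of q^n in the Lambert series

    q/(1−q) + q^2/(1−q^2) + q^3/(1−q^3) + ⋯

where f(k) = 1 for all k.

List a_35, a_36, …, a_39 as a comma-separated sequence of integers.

4, 9, 2, 4, 4

n=35: 1·35 5·7 7·5 35·1  f→[1+1+1+1]=4
[q^36] f(36)=1,f(18)=1,f(12)=1,f(9)=1,f(6)=1,f(4)=1,f(3)=1,f(2)=1,f(1)=1 ⇒ 9
q^37  k|37↦f(k): 37:1 1:1  a_37=2
[q^38] f(38)=1,f(19)=1,f(2)=1,f(1)=1 ⇒ 4
d|39:{1,3,13,39}  Σf=1+1+1+1=4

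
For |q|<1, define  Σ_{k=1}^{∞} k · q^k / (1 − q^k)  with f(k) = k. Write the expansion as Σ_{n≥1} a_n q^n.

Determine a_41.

a_41 = 42

q^41  k|41↦f(k): 1:1 41:41  a_41=42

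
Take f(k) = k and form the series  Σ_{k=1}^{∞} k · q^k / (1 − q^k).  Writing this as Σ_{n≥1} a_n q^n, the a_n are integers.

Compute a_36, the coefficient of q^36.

d|36:{36,18,12,9,6,4,3,2,1}  Σf=36+18+12+9+6+4+3+2+1=91

a_36 = 91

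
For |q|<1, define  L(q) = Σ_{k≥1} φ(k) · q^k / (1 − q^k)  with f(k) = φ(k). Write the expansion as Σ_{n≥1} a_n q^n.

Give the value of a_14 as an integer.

d|14:{1,2,7,14}  Σφ=1+1+6+6=14

a_14 = 14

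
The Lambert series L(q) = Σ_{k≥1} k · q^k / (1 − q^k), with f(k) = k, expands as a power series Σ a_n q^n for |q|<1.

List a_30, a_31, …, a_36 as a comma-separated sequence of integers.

n=30: 30·1 15·2 10·3 6·5 5·6 3·10 2·15 1·30  f→[30+15+10+6+5+3+2+1]=72
n=31: 1·31 31·1  f→[1+31]=32
q^32  k|32↦f(k): 1:1 2:2 4:4 8:8 16:16 32:32  a_32=63
[q^33] f(1)=1,f(3)=3,f(11)=11,f(33)=33 ⇒ 48
q^34  k|34↦f(k): 1:1 2:2 17:17 34:34  a_34=54
q^35  k|35↦f(k): 1:1 5:5 7:7 35:35  a_35=48
n=36: 36·1 18·2 12·3 9·4 6·6 4·9 3·12 2·18 1·36  f→[36+18+12+9+6+4+3+2+1]=91

72, 32, 63, 48, 54, 48, 91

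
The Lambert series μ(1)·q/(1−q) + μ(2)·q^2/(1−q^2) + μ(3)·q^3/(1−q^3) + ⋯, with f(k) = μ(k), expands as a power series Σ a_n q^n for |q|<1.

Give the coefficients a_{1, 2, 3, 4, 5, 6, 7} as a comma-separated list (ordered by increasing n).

d|1:{1}  Σμ=1=1
q^2  k|2↦μ(k): 1:1 2:-1  a_2=0
[q^3] μ(3)=-1,μ(1)=1 ⇒ 0
q^4  k|4↦μ(k): 1:1 2:-1 4:0  a_4=0
[q^5] μ(1)=1,μ(5)=-1 ⇒ 0
d|6:{6,3,2,1}  Σμ=1+(-1)+(-1)+1=0
d|7:{7,1}  Σμ=(-1)+1=0

1, 0, 0, 0, 0, 0, 0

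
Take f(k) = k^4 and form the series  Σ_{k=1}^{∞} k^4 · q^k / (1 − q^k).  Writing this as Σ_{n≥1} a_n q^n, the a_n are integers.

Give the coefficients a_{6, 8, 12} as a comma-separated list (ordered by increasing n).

1394, 4369, 22386

q^6  k|6↦f(k): 6:1296 3:81 2:16 1:1  a_6=1394
n=8: 1·8 2·4 4·2 8·1  f→[1+16+256+4096]=4369
n=12: 1·12 2·6 3·4 4·3 6·2 12·1  f→[1+16+81+256+1296+20736]=22386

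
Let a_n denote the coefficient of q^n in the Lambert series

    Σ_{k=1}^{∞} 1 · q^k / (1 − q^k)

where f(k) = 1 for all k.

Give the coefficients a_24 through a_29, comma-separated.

n=24: 1·24 2·12 3·8 4·6 6·4 8·3 12·2 24·1  f→[1+1+1+1+1+1+1+1]=8
n=25: 25·1 5·5 1·25  f→[1+1+1]=3
[q^26] f(1)=1,f(2)=1,f(13)=1,f(26)=1 ⇒ 4
n=27: 1·27 3·9 9·3 27·1  f→[1+1+1+1]=4
q^28  k|28↦f(k): 1:1 2:1 4:1 7:1 14:1 28:1  a_28=6
[q^29] f(29)=1,f(1)=1 ⇒ 2

8, 3, 4, 4, 6, 2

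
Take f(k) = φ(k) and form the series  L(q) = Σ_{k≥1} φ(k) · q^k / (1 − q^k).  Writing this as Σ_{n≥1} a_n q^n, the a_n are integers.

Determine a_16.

q^16  k|16↦φ(k): 1:1 2:1 4:2 8:4 16:8  a_16=16

a_16 = 16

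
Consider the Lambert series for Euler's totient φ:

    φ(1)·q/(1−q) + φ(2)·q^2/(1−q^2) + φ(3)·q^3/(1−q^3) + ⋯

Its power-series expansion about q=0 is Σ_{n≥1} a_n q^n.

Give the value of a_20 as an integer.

[q^20] φ(1)=1,φ(2)=1,φ(4)=2,φ(5)=4,φ(10)=4,φ(20)=8 ⇒ 20

a_20 = 20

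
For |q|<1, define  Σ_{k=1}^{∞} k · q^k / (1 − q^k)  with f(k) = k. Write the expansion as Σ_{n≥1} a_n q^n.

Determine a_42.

a_42 = 96

[q^42] f(42)=42,f(21)=21,f(14)=14,f(7)=7,f(6)=6,f(3)=3,f(2)=2,f(1)=1 ⇒ 96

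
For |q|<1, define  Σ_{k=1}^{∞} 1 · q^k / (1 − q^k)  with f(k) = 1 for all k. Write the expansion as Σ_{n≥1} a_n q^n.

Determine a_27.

a_27 = 4

[q^27] f(27)=1,f(9)=1,f(3)=1,f(1)=1 ⇒ 4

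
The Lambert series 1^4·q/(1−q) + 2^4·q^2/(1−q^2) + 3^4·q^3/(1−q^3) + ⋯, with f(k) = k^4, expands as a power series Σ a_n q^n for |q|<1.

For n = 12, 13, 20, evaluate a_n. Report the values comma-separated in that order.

22386, 28562, 170898

d|12:{1,2,3,4,6,12}  Σf=1+16+81+256+1296+20736=22386
n=13: 1·13 13·1  f→[1+28561]=28562
d|20:{1,2,4,5,10,20}  Σf=1+16+256+625+10000+160000=170898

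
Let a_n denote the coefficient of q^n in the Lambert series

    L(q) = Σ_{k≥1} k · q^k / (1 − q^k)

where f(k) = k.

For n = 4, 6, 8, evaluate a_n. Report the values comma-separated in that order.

7, 12, 15

d|4:{1,2,4}  Σf=1+2+4=7
d|6:{1,2,3,6}  Σf=1+2+3+6=12
n=8: 1·8 2·4 4·2 8·1  f→[1+2+4+8]=15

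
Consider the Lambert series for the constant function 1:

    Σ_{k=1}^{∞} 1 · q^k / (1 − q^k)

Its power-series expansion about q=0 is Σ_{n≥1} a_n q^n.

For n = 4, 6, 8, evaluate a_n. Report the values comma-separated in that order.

3, 4, 4

d|4:{1,2,4}  Σf=1+1+1=3
q^6  k|6↦f(k): 1:1 2:1 3:1 6:1  a_6=4
n=8: 1·8 2·4 4·2 8·1  f→[1+1+1+1]=4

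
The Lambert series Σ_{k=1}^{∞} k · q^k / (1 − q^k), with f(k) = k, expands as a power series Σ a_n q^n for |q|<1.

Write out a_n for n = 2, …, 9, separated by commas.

3, 4, 7, 6, 12, 8, 15, 13

n=2: 2·1 1·2  f→[2+1]=3
d|3:{1,3}  Σf=1+3=4
d|4:{4,2,1}  Σf=4+2+1=7
[q^5] f(1)=1,f(5)=5 ⇒ 6
d|6:{6,3,2,1}  Σf=6+3+2+1=12
[q^7] f(7)=7,f(1)=1 ⇒ 8
n=8: 8·1 4·2 2·4 1·8  f→[8+4+2+1]=15
d|9:{9,3,1}  Σf=9+3+1=13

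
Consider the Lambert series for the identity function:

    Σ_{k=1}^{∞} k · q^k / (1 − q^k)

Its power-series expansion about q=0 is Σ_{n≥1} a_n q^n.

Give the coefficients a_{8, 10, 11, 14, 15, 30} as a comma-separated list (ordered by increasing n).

15, 18, 12, 24, 24, 72

d|8:{8,4,2,1}  Σf=8+4+2+1=15
q^10  k|10↦f(k): 10:10 5:5 2:2 1:1  a_10=18
q^11  k|11↦f(k): 11:11 1:1  a_11=12
[q^14] f(1)=1,f(2)=2,f(7)=7,f(14)=14 ⇒ 24
d|15:{15,5,3,1}  Σf=15+5+3+1=24
n=30: 30·1 15·2 10·3 6·5 5·6 3·10 2·15 1·30  f→[30+15+10+6+5+3+2+1]=72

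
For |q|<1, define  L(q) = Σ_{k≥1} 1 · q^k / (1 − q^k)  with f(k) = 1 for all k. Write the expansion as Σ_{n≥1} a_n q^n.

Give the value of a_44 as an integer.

a_44 = 6

d|44:{1,2,4,11,22,44}  Σf=1+1+1+1+1+1=6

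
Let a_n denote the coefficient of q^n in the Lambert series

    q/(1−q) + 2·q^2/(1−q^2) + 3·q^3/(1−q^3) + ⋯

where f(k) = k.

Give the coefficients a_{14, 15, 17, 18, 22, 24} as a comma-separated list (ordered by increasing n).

24, 24, 18, 39, 36, 60

q^14  k|14↦f(k): 14:14 7:7 2:2 1:1  a_14=24
q^15  k|15↦f(k): 1:1 3:3 5:5 15:15  a_15=24
d|17:{1,17}  Σf=1+17=18
d|18:{1,2,3,6,9,18}  Σf=1+2+3+6+9+18=39
n=22: 22·1 11·2 2·11 1·22  f→[22+11+2+1]=36
[q^24] f(24)=24,f(12)=12,f(8)=8,f(6)=6,f(4)=4,f(3)=3,f(2)=2,f(1)=1 ⇒ 60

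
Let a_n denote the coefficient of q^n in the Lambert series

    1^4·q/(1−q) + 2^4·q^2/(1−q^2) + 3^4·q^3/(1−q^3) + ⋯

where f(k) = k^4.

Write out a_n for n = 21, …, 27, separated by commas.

196964, 248914, 279842, 358258, 391251, 485554, 538084

q^21  k|21↦f(k): 1:1 3:81 7:2401 21:194481  a_21=196964
n=22: 1·22 2·11 11·2 22·1  f→[1+16+14641+234256]=248914
[q^23] f(23)=279841,f(1)=1 ⇒ 279842
d|24:{1,2,3,4,6,8,12,24}  Σf=1+16+81+256+1296+4096+20736+331776=358258
n=25: 25·1 5·5 1·25  f→[390625+625+1]=391251
[q^26] f(26)=456976,f(13)=28561,f(2)=16,f(1)=1 ⇒ 485554
[q^27] f(1)=1,f(3)=81,f(9)=6561,f(27)=531441 ⇒ 538084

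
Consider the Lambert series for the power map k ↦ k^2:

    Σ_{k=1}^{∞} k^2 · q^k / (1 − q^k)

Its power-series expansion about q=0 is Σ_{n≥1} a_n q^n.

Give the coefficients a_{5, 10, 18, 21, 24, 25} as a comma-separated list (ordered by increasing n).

[q^5] f(5)=25,f(1)=1 ⇒ 26
n=10: 10·1 5·2 2·5 1·10  f→[100+25+4+1]=130
d|18:{1,2,3,6,9,18}  Σf=1+4+9+36+81+324=455
[q^21] f(1)=1,f(3)=9,f(7)=49,f(21)=441 ⇒ 500
q^24  k|24↦f(k): 1:1 2:4 3:9 4:16 6:36 8:64 12:144 24:576  a_24=850
[q^25] f(1)=1,f(5)=25,f(25)=625 ⇒ 651

26, 130, 455, 500, 850, 651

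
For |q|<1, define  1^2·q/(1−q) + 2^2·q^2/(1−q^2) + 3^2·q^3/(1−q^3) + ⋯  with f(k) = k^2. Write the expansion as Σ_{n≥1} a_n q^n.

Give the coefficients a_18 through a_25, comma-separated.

[q^18] f(18)=324,f(9)=81,f(6)=36,f(3)=9,f(2)=4,f(1)=1 ⇒ 455
d|19:{19,1}  Σf=361+1=362
d|20:{1,2,4,5,10,20}  Σf=1+4+16+25+100+400=546
d|21:{21,7,3,1}  Σf=441+49+9+1=500
d|22:{22,11,2,1}  Σf=484+121+4+1=610
[q^23] f(1)=1,f(23)=529 ⇒ 530
[q^24] f(1)=1,f(2)=4,f(3)=9,f(4)=16,f(6)=36,f(8)=64,f(12)=144,f(24)=576 ⇒ 850
d|25:{1,5,25}  Σf=1+25+625=651

455, 362, 546, 500, 610, 530, 850, 651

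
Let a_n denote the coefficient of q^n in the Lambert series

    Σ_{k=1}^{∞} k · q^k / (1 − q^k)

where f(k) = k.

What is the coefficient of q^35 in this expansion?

a_35 = 48

q^35  k|35↦f(k): 1:1 5:5 7:7 35:35  a_35=48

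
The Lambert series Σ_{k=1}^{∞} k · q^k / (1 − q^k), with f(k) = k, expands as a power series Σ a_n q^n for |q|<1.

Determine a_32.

a_32 = 63

q^32  k|32↦f(k): 32:32 16:16 8:8 4:4 2:2 1:1  a_32=63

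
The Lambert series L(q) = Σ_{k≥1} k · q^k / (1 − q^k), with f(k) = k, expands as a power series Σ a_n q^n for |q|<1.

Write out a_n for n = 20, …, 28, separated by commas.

q^20  k|20↦f(k): 20:20 10:10 5:5 4:4 2:2 1:1  a_20=42
q^21  k|21↦f(k): 1:1 3:3 7:7 21:21  a_21=32
d|22:{1,2,11,22}  Σf=1+2+11+22=36
n=23: 1·23 23·1  f→[1+23]=24
d|24:{1,2,3,4,6,8,12,24}  Σf=1+2+3+4+6+8+12+24=60
n=25: 1·25 5·5 25·1  f→[1+5+25]=31
d|26:{26,13,2,1}  Σf=26+13+2+1=42
n=27: 27·1 9·3 3·9 1·27  f→[27+9+3+1]=40
d|28:{1,2,4,7,14,28}  Σf=1+2+4+7+14+28=56

42, 32, 36, 24, 60, 31, 42, 40, 56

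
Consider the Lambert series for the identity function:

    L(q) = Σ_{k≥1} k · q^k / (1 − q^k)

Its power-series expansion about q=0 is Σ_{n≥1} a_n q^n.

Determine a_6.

a_6 = 12

q^6  k|6↦f(k): 1:1 2:2 3:3 6:6  a_6=12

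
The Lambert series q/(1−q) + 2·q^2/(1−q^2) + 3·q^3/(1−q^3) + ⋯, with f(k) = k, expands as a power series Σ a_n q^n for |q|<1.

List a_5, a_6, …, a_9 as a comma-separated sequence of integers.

6, 12, 8, 15, 13

[q^5] f(1)=1,f(5)=5 ⇒ 6
q^6  k|6↦f(k): 6:6 3:3 2:2 1:1  a_6=12
q^7  k|7↦f(k): 1:1 7:7  a_7=8
d|8:{8,4,2,1}  Σf=8+4+2+1=15
[q^9] f(1)=1,f(3)=3,f(9)=9 ⇒ 13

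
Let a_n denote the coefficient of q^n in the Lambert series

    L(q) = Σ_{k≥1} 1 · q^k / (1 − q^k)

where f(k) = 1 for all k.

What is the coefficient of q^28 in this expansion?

a_28 = 6

q^28  k|28↦f(k): 28:1 14:1 7:1 4:1 2:1 1:1  a_28=6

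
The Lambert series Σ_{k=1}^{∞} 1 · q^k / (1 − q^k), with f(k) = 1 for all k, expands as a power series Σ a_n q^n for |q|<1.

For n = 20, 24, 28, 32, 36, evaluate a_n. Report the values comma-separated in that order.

d|20:{20,10,5,4,2,1}  Σf=1+1+1+1+1+1=6
q^24  k|24↦f(k): 1:1 2:1 3:1 4:1 6:1 8:1 12:1 24:1  a_24=8
q^28  k|28↦f(k): 1:1 2:1 4:1 7:1 14:1 28:1  a_28=6
d|32:{32,16,8,4,2,1}  Σf=1+1+1+1+1+1=6
d|36:{36,18,12,9,6,4,3,2,1}  Σf=1+1+1+1+1+1+1+1+1=9

6, 8, 6, 6, 9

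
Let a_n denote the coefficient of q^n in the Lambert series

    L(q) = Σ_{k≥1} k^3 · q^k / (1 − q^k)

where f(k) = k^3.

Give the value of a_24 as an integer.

a_24 = 16380

q^24  k|24↦f(k): 24:13824 12:1728 8:512 6:216 4:64 3:27 2:8 1:1  a_24=16380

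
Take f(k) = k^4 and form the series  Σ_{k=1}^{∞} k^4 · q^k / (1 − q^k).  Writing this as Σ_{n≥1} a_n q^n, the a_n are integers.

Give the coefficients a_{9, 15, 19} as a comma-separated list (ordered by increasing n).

6643, 51332, 130322

[q^9] f(1)=1,f(3)=81,f(9)=6561 ⇒ 6643
n=15: 15·1 5·3 3·5 1·15  f→[50625+625+81+1]=51332
d|19:{19,1}  Σf=130321+1=130322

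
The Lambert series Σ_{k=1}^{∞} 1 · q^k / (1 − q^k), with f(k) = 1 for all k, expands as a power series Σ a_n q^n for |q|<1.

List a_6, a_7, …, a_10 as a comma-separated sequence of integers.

4, 2, 4, 3, 4

n=6: 6·1 3·2 2·3 1·6  f→[1+1+1+1]=4
[q^7] f(1)=1,f(7)=1 ⇒ 2
n=8: 1·8 2·4 4·2 8·1  f→[1+1+1+1]=4
[q^9] f(9)=1,f(3)=1,f(1)=1 ⇒ 3
[q^10] f(10)=1,f(5)=1,f(2)=1,f(1)=1 ⇒ 4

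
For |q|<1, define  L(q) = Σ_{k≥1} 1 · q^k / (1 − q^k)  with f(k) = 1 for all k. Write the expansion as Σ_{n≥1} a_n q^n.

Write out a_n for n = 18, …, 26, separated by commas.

d|18:{18,9,6,3,2,1}  Σf=1+1+1+1+1+1=6
q^19  k|19↦f(k): 1:1 19:1  a_19=2
[q^20] f(1)=1,f(2)=1,f(4)=1,f(5)=1,f(10)=1,f(20)=1 ⇒ 6
d|21:{21,7,3,1}  Σf=1+1+1+1=4
q^22  k|22↦f(k): 1:1 2:1 11:1 22:1  a_22=4
[q^23] f(1)=1,f(23)=1 ⇒ 2
q^24  k|24↦f(k): 1:1 2:1 3:1 4:1 6:1 8:1 12:1 24:1  a_24=8
[q^25] f(25)=1,f(5)=1,f(1)=1 ⇒ 3
[q^26] f(1)=1,f(2)=1,f(13)=1,f(26)=1 ⇒ 4

6, 2, 6, 4, 4, 2, 8, 3, 4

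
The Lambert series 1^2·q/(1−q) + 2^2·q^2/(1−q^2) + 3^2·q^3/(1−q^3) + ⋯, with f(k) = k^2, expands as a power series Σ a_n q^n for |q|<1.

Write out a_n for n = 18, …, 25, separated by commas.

[q^18] f(18)=324,f(9)=81,f(6)=36,f(3)=9,f(2)=4,f(1)=1 ⇒ 455
q^19  k|19↦f(k): 1:1 19:361  a_19=362
n=20: 1·20 2·10 4·5 5·4 10·2 20·1  f→[1+4+16+25+100+400]=546
[q^21] f(21)=441,f(7)=49,f(3)=9,f(1)=1 ⇒ 500
d|22:{1,2,11,22}  Σf=1+4+121+484=610
q^23  k|23↦f(k): 1:1 23:529  a_23=530
n=24: 24·1 12·2 8·3 6·4 4·6 3·8 2·12 1·24  f→[576+144+64+36+16+9+4+1]=850
n=25: 1·25 5·5 25·1  f→[1+25+625]=651

455, 362, 546, 500, 610, 530, 850, 651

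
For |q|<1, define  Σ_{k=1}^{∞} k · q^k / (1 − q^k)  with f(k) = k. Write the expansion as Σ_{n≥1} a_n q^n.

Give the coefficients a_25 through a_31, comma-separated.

31, 42, 40, 56, 30, 72, 32

n=25: 25·1 5·5 1·25  f→[25+5+1]=31
n=26: 1·26 2·13 13·2 26·1  f→[1+2+13+26]=42
q^27  k|27↦f(k): 1:1 3:3 9:9 27:27  a_27=40
n=28: 28·1 14·2 7·4 4·7 2·14 1·28  f→[28+14+7+4+2+1]=56
n=29: 1·29 29·1  f→[1+29]=30
[q^30] f(1)=1,f(2)=2,f(3)=3,f(5)=5,f(6)=6,f(10)=10,f(15)=15,f(30)=30 ⇒ 72
n=31: 1·31 31·1  f→[1+31]=32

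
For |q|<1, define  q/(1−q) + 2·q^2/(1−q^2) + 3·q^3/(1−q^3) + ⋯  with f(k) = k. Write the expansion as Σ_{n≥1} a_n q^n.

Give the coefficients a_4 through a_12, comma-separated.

n=4: 1·4 2·2 4·1  f→[1+2+4]=7
[q^5] f(5)=5,f(1)=1 ⇒ 6
n=6: 1·6 2·3 3·2 6·1  f→[1+2+3+6]=12
d|7:{1,7}  Σf=1+7=8
q^8  k|8↦f(k): 8:8 4:4 2:2 1:1  a_8=15
q^9  k|9↦f(k): 1:1 3:3 9:9  a_9=13
[q^10] f(1)=1,f(2)=2,f(5)=5,f(10)=10 ⇒ 18
d|11:{1,11}  Σf=1+11=12
d|12:{1,2,3,4,6,12}  Σf=1+2+3+4+6+12=28

7, 6, 12, 8, 15, 13, 18, 12, 28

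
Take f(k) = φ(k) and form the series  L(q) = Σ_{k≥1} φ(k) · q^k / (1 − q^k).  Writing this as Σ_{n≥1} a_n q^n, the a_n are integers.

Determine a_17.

n=17: 1·17 17·1  φ→[1+16]=17

a_17 = 17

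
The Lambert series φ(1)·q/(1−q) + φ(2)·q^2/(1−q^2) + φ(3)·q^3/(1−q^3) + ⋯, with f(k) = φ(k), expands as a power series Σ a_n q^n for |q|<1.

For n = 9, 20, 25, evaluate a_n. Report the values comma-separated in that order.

n=9: 9·1 3·3 1·9  φ→[6+2+1]=9
[q^20] φ(1)=1,φ(2)=1,φ(4)=2,φ(5)=4,φ(10)=4,φ(20)=8 ⇒ 20
q^25  k|25↦φ(k): 25:20 5:4 1:1  a_25=25

9, 20, 25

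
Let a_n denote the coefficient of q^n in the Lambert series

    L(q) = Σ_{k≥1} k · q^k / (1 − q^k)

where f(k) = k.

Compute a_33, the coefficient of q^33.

a_33 = 48

[q^33] f(33)=33,f(11)=11,f(3)=3,f(1)=1 ⇒ 48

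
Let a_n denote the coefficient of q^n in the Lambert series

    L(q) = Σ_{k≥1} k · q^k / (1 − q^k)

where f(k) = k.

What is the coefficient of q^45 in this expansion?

a_45 = 78

d|45:{1,3,5,9,15,45}  Σf=1+3+5+9+15+45=78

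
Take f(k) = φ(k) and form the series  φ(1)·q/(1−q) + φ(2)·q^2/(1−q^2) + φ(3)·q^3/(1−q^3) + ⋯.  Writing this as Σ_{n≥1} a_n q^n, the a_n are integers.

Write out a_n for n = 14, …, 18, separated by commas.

d|14:{14,7,2,1}  Σφ=6+6+1+1=14
n=15: 15·1 5·3 3·5 1·15  φ→[8+4+2+1]=15
q^16  k|16↦φ(k): 16:8 8:4 4:2 2:1 1:1  a_16=16
d|17:{17,1}  Σφ=16+1=17
d|18:{18,9,6,3,2,1}  Σφ=6+6+2+2+1+1=18

14, 15, 16, 17, 18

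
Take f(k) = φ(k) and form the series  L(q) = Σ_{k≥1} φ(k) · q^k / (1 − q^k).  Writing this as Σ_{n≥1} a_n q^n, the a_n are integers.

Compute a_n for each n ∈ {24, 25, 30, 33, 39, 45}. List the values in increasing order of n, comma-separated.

[q^24] φ(24)=8,φ(12)=4,φ(8)=4,φ(6)=2,φ(4)=2,φ(3)=2,φ(2)=1,φ(1)=1 ⇒ 24
[q^25] φ(1)=1,φ(5)=4,φ(25)=20 ⇒ 25
d|30:{1,2,3,5,6,10,15,30}  Σφ=1+1+2+4+2+4+8+8=30
q^33  k|33↦φ(k): 33:20 11:10 3:2 1:1  a_33=33
n=39: 1·39 3·13 13·3 39·1  φ→[1+2+12+24]=39
d|45:{45,15,9,5,3,1}  Σφ=24+8+6+4+2+1=45

24, 25, 30, 33, 39, 45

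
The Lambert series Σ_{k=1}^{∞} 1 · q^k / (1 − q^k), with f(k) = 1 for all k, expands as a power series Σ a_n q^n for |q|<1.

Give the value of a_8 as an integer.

n=8: 8·1 4·2 2·4 1·8  f→[1+1+1+1]=4

a_8 = 4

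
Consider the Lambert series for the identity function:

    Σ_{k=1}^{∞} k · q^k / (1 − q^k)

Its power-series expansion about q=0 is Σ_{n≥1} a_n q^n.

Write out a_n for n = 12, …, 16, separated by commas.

28, 14, 24, 24, 31

d|12:{1,2,3,4,6,12}  Σf=1+2+3+4+6+12=28
q^13  k|13↦f(k): 1:1 13:13  a_13=14
n=14: 1·14 2·7 7·2 14·1  f→[1+2+7+14]=24
n=15: 15·1 5·3 3·5 1·15  f→[15+5+3+1]=24
d|16:{1,2,4,8,16}  Σf=1+2+4+8+16=31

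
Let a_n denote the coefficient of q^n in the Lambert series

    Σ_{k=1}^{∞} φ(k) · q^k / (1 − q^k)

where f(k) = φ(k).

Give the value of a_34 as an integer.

n=34: 34·1 17·2 2·17 1·34  φ→[16+16+1+1]=34

a_34 = 34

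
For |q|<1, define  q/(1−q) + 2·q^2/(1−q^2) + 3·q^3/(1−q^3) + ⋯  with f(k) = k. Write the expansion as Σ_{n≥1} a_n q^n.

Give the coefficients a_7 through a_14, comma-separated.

8, 15, 13, 18, 12, 28, 14, 24

d|7:{1,7}  Σf=1+7=8
n=8: 8·1 4·2 2·4 1·8  f→[8+4+2+1]=15
[q^9] f(9)=9,f(3)=3,f(1)=1 ⇒ 13
n=10: 1·10 2·5 5·2 10·1  f→[1+2+5+10]=18
d|11:{1,11}  Σf=1+11=12
[q^12] f(12)=12,f(6)=6,f(4)=4,f(3)=3,f(2)=2,f(1)=1 ⇒ 28
n=13: 13·1 1·13  f→[13+1]=14
n=14: 14·1 7·2 2·7 1·14  f→[14+7+2+1]=24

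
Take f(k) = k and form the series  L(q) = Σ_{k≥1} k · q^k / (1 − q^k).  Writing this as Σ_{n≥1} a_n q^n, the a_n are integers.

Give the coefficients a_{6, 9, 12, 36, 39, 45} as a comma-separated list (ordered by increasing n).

n=6: 1·6 2·3 3·2 6·1  f→[1+2+3+6]=12
d|9:{1,3,9}  Σf=1+3+9=13
q^12  k|12↦f(k): 12:12 6:6 4:4 3:3 2:2 1:1  a_12=28
q^36  k|36↦f(k): 36:36 18:18 12:12 9:9 6:6 4:4 3:3 2:2 1:1  a_36=91
[q^39] f(1)=1,f(3)=3,f(13)=13,f(39)=39 ⇒ 56
q^45  k|45↦f(k): 1:1 3:3 5:5 9:9 15:15 45:45  a_45=78

12, 13, 28, 91, 56, 78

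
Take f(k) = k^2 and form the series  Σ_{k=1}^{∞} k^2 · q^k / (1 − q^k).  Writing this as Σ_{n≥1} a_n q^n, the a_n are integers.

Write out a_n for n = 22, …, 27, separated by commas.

q^22  k|22↦f(k): 22:484 11:121 2:4 1:1  a_22=610
q^23  k|23↦f(k): 23:529 1:1  a_23=530
d|24:{24,12,8,6,4,3,2,1}  Σf=576+144+64+36+16+9+4+1=850
[q^25] f(1)=1,f(5)=25,f(25)=625 ⇒ 651
[q^26] f(26)=676,f(13)=169,f(2)=4,f(1)=1 ⇒ 850
d|27:{1,3,9,27}  Σf=1+9+81+729=820

610, 530, 850, 651, 850, 820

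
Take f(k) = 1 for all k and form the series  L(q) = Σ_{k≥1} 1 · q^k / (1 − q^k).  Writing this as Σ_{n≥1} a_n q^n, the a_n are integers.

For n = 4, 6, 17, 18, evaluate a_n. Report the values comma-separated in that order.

n=4: 4·1 2·2 1·4  f→[1+1+1]=3
n=6: 1·6 2·3 3·2 6·1  f→[1+1+1+1]=4
n=17: 1·17 17·1  f→[1+1]=2
n=18: 18·1 9·2 6·3 3·6 2·9 1·18  f→[1+1+1+1+1+1]=6

3, 4, 2, 6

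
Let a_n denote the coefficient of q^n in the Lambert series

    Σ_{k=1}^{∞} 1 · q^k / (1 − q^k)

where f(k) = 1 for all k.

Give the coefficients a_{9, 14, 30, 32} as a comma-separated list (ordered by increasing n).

3, 4, 8, 6

n=9: 1·9 3·3 9·1  f→[1+1+1]=3
q^14  k|14↦f(k): 1:1 2:1 7:1 14:1  a_14=4
q^30  k|30↦f(k): 30:1 15:1 10:1 6:1 5:1 3:1 2:1 1:1  a_30=8
d|32:{1,2,4,8,16,32}  Σf=1+1+1+1+1+1=6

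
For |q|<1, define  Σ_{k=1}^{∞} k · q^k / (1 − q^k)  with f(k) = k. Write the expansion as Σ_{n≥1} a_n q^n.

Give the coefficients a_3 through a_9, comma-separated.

4, 7, 6, 12, 8, 15, 13

n=3: 3·1 1·3  f→[3+1]=4
d|4:{1,2,4}  Σf=1+2+4=7
n=5: 5·1 1·5  f→[5+1]=6
n=6: 1·6 2·3 3·2 6·1  f→[1+2+3+6]=12
n=7: 1·7 7·1  f→[1+7]=8
n=8: 8·1 4·2 2·4 1·8  f→[8+4+2+1]=15
q^9  k|9↦f(k): 9:9 3:3 1:1  a_9=13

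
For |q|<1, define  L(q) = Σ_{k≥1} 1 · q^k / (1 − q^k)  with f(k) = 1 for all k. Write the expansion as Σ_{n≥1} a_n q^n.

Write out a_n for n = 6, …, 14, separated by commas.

4, 2, 4, 3, 4, 2, 6, 2, 4

[q^6] f(6)=1,f(3)=1,f(2)=1,f(1)=1 ⇒ 4
d|7:{7,1}  Σf=1+1=2
q^8  k|8↦f(k): 8:1 4:1 2:1 1:1  a_8=4
q^9  k|9↦f(k): 1:1 3:1 9:1  a_9=3
n=10: 1·10 2·5 5·2 10·1  f→[1+1+1+1]=4
q^11  k|11↦f(k): 1:1 11:1  a_11=2
n=12: 1·12 2·6 3·4 4·3 6·2 12·1  f→[1+1+1+1+1+1]=6
n=13: 13·1 1·13  f→[1+1]=2
q^14  k|14↦f(k): 14:1 7:1 2:1 1:1  a_14=4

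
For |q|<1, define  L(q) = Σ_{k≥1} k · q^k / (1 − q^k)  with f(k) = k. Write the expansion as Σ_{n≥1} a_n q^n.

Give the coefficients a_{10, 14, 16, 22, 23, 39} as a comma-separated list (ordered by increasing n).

18, 24, 31, 36, 24, 56

d|10:{10,5,2,1}  Σf=10+5+2+1=18
[q^14] f(14)=14,f(7)=7,f(2)=2,f(1)=1 ⇒ 24
[q^16] f(1)=1,f(2)=2,f(4)=4,f(8)=8,f(16)=16 ⇒ 31
d|22:{22,11,2,1}  Σf=22+11+2+1=36
q^23  k|23↦f(k): 23:23 1:1  a_23=24
n=39: 1·39 3·13 13·3 39·1  f→[1+3+13+39]=56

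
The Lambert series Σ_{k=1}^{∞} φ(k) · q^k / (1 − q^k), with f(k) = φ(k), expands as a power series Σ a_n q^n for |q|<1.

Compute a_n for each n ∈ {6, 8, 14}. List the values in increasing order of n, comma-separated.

q^6  k|6↦φ(k): 6:2 3:2 2:1 1:1  a_6=6
q^8  k|8↦φ(k): 1:1 2:1 4:2 8:4  a_8=8
d|14:{1,2,7,14}  Σφ=1+1+6+6=14

6, 8, 14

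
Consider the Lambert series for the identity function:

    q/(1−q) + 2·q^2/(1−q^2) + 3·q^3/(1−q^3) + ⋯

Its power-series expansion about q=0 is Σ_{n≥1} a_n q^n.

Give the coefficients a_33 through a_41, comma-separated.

48, 54, 48, 91, 38, 60, 56, 90, 42

[q^33] f(1)=1,f(3)=3,f(11)=11,f(33)=33 ⇒ 48
q^34  k|34↦f(k): 1:1 2:2 17:17 34:34  a_34=54
q^35  k|35↦f(k): 1:1 5:5 7:7 35:35  a_35=48
n=36: 1·36 2·18 3·12 4·9 6·6 9·4 12·3 18·2 36·1  f→[1+2+3+4+6+9+12+18+36]=91
d|37:{1,37}  Σf=1+37=38
n=38: 1·38 2·19 19·2 38·1  f→[1+2+19+38]=60
[q^39] f(39)=39,f(13)=13,f(3)=3,f(1)=1 ⇒ 56
[q^40] f(40)=40,f(20)=20,f(10)=10,f(8)=8,f(5)=5,f(4)=4,f(2)=2,f(1)=1 ⇒ 90
d|41:{41,1}  Σf=41+1=42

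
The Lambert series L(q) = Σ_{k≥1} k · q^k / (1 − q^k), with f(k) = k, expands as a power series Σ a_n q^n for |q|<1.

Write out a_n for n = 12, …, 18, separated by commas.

n=12: 1·12 2·6 3·4 4·3 6·2 12·1  f→[1+2+3+4+6+12]=28
n=13: 1·13 13·1  f→[1+13]=14
d|14:{14,7,2,1}  Σf=14+7+2+1=24
q^15  k|15↦f(k): 15:15 5:5 3:3 1:1  a_15=24
[q^16] f(1)=1,f(2)=2,f(4)=4,f(8)=8,f(16)=16 ⇒ 31
d|17:{17,1}  Σf=17+1=18
q^18  k|18↦f(k): 1:1 2:2 3:3 6:6 9:9 18:18  a_18=39

28, 14, 24, 24, 31, 18, 39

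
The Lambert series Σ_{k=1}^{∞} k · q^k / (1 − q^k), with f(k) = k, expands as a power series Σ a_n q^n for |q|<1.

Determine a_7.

[q^7] f(1)=1,f(7)=7 ⇒ 8

a_7 = 8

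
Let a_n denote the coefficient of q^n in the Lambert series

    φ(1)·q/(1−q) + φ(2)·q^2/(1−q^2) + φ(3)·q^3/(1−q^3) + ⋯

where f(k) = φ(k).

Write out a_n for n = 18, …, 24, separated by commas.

q^18  k|18↦φ(k): 18:6 9:6 6:2 3:2 2:1 1:1  a_18=18
n=19: 1·19 19·1  φ→[1+18]=19
q^20  k|20↦φ(k): 1:1 2:1 4:2 5:4 10:4 20:8  a_20=20
[q^21] φ(21)=12,φ(7)=6,φ(3)=2,φ(1)=1 ⇒ 21
n=22: 1·22 2·11 11·2 22·1  φ→[1+1+10+10]=22
[q^23] φ(1)=1,φ(23)=22 ⇒ 23
n=24: 1·24 2·12 3·8 4·6 6·4 8·3 12·2 24·1  φ→[1+1+2+2+2+4+4+8]=24

18, 19, 20, 21, 22, 23, 24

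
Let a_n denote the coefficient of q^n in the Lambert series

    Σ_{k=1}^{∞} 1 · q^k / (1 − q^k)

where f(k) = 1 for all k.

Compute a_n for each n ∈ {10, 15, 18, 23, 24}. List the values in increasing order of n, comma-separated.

4, 4, 6, 2, 8

d|10:{1,2,5,10}  Σf=1+1+1+1=4
n=15: 1·15 3·5 5·3 15·1  f→[1+1+1+1]=4
n=18: 18·1 9·2 6·3 3·6 2·9 1·18  f→[1+1+1+1+1+1]=6
q^23  k|23↦f(k): 1:1 23:1  a_23=2
[q^24] f(24)=1,f(12)=1,f(8)=1,f(6)=1,f(4)=1,f(3)=1,f(2)=1,f(1)=1 ⇒ 8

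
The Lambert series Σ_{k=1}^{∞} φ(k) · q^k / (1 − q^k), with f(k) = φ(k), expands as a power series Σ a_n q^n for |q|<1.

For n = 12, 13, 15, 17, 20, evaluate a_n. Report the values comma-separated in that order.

n=12: 1·12 2·6 3·4 4·3 6·2 12·1  φ→[1+1+2+2+2+4]=12
[q^13] φ(13)=12,φ(1)=1 ⇒ 13
q^15  k|15↦φ(k): 15:8 5:4 3:2 1:1  a_15=15
[q^17] φ(17)=16,φ(1)=1 ⇒ 17
d|20:{20,10,5,4,2,1}  Σφ=8+4+4+2+1+1=20

12, 13, 15, 17, 20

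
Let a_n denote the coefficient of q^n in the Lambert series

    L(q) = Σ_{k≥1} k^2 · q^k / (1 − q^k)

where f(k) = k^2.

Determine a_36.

n=36: 36·1 18·2 12·3 9·4 6·6 4·9 3·12 2·18 1·36  f→[1296+324+144+81+36+16+9+4+1]=1911

a_36 = 1911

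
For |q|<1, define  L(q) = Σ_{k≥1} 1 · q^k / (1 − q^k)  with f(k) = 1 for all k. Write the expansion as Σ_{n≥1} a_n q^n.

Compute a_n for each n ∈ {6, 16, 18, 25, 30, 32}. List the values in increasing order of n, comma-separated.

[q^6] f(6)=1,f(3)=1,f(2)=1,f(1)=1 ⇒ 4
[q^16] f(1)=1,f(2)=1,f(4)=1,f(8)=1,f(16)=1 ⇒ 5
[q^18] f(1)=1,f(2)=1,f(3)=1,f(6)=1,f(9)=1,f(18)=1 ⇒ 6
n=25: 1·25 5·5 25·1  f→[1+1+1]=3
d|30:{1,2,3,5,6,10,15,30}  Σf=1+1+1+1+1+1+1+1=8
q^32  k|32↦f(k): 1:1 2:1 4:1 8:1 16:1 32:1  a_32=6

4, 5, 6, 3, 8, 6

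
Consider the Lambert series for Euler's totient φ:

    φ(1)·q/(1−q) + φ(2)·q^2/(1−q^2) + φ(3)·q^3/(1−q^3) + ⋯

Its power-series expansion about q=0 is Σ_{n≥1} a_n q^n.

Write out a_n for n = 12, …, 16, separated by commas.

q^12  k|12↦φ(k): 1:1 2:1 3:2 4:2 6:2 12:4  a_12=12
d|13:{13,1}  Σφ=12+1=13
d|14:{14,7,2,1}  Σφ=6+6+1+1=14
[q^15] φ(15)=8,φ(5)=4,φ(3)=2,φ(1)=1 ⇒ 15
[q^16] φ(16)=8,φ(8)=4,φ(4)=2,φ(2)=1,φ(1)=1 ⇒ 16

12, 13, 14, 15, 16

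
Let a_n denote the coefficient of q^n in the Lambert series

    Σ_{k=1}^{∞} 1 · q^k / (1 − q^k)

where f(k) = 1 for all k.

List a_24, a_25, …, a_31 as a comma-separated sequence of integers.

8, 3, 4, 4, 6, 2, 8, 2

q^24  k|24↦f(k): 24:1 12:1 8:1 6:1 4:1 3:1 2:1 1:1  a_24=8
d|25:{25,5,1}  Σf=1+1+1=3
d|26:{26,13,2,1}  Σf=1+1+1+1=4
d|27:{1,3,9,27}  Σf=1+1+1+1=4
n=28: 28·1 14·2 7·4 4·7 2·14 1·28  f→[1+1+1+1+1+1]=6
n=29: 29·1 1·29  f→[1+1]=2
n=30: 30·1 15·2 10·3 6·5 5·6 3·10 2·15 1·30  f→[1+1+1+1+1+1+1+1]=8
q^31  k|31↦f(k): 1:1 31:1  a_31=2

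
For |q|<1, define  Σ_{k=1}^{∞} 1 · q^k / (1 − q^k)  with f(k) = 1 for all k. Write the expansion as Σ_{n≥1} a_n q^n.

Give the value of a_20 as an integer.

a_20 = 6

[q^20] f(1)=1,f(2)=1,f(4)=1,f(5)=1,f(10)=1,f(20)=1 ⇒ 6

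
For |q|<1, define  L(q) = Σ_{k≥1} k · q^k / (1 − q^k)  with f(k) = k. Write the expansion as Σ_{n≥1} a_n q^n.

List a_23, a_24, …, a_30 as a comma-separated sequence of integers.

[q^23] f(23)=23,f(1)=1 ⇒ 24
d|24:{24,12,8,6,4,3,2,1}  Σf=24+12+8+6+4+3+2+1=60
[q^25] f(25)=25,f(5)=5,f(1)=1 ⇒ 31
d|26:{26,13,2,1}  Σf=26+13+2+1=42
d|27:{27,9,3,1}  Σf=27+9+3+1=40
[q^28] f(1)=1,f(2)=2,f(4)=4,f(7)=7,f(14)=14,f(28)=28 ⇒ 56
q^29  k|29↦f(k): 29:29 1:1  a_29=30
n=30: 1·30 2·15 3·10 5·6 6·5 10·3 15·2 30·1  f→[1+2+3+5+6+10+15+30]=72

24, 60, 31, 42, 40, 56, 30, 72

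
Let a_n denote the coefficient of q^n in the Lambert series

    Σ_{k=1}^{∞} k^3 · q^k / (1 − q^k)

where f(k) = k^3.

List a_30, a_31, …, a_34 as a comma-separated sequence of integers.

31752, 29792, 37449, 37296, 44226

q^30  k|30↦f(k): 30:27000 15:3375 10:1000 6:216 5:125 3:27 2:8 1:1  a_30=31752
[q^31] f(31)=29791,f(1)=1 ⇒ 29792
q^32  k|32↦f(k): 32:32768 16:4096 8:512 4:64 2:8 1:1  a_32=37449
d|33:{1,3,11,33}  Σf=1+27+1331+35937=37296
d|34:{34,17,2,1}  Σf=39304+4913+8+1=44226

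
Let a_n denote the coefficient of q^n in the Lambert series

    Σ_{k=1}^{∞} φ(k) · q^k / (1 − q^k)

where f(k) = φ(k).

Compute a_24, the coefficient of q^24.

n=24: 24·1 12·2 8·3 6·4 4·6 3·8 2·12 1·24  φ→[8+4+4+2+2+2+1+1]=24

a_24 = 24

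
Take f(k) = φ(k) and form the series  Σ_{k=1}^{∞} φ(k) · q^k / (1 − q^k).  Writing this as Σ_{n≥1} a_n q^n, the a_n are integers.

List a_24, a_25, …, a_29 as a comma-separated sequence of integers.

d|24:{1,2,3,4,6,8,12,24}  Σφ=1+1+2+2+2+4+4+8=24
n=25: 25·1 5·5 1·25  φ→[20+4+1]=25
[q^26] φ(26)=12,φ(13)=12,φ(2)=1,φ(1)=1 ⇒ 26
d|27:{27,9,3,1}  Σφ=18+6+2+1=27
[q^28] φ(1)=1,φ(2)=1,φ(4)=2,φ(7)=6,φ(14)=6,φ(28)=12 ⇒ 28
d|29:{29,1}  Σφ=28+1=29

24, 25, 26, 27, 28, 29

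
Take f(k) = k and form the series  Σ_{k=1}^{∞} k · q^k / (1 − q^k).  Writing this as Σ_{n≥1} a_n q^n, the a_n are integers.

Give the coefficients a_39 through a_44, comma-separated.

d|39:{39,13,3,1}  Σf=39+13+3+1=56
n=40: 1·40 2·20 4·10 5·8 8·5 10·4 20·2 40·1  f→[1+2+4+5+8+10+20+40]=90
d|41:{41,1}  Σf=41+1=42
q^42  k|42↦f(k): 1:1 2:2 3:3 6:6 7:7 14:14 21:21 42:42  a_42=96
d|43:{43,1}  Σf=43+1=44
n=44: 1·44 2·22 4·11 11·4 22·2 44·1  f→[1+2+4+11+22+44]=84

56, 90, 42, 96, 44, 84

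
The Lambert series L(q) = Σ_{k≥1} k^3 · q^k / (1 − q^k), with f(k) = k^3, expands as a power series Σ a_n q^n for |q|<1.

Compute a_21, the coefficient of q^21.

n=21: 1·21 3·7 7·3 21·1  f→[1+27+343+9261]=9632

a_21 = 9632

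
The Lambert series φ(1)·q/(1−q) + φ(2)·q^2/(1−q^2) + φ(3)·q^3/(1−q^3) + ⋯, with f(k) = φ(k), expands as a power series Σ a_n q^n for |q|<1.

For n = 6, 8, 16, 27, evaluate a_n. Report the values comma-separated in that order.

n=6: 6·1 3·2 2·3 1·6  φ→[2+2+1+1]=6
q^8  k|8↦φ(k): 1:1 2:1 4:2 8:4  a_8=8
n=16: 16·1 8·2 4·4 2·8 1·16  φ→[8+4+2+1+1]=16
q^27  k|27↦φ(k): 27:18 9:6 3:2 1:1  a_27=27

6, 8, 16, 27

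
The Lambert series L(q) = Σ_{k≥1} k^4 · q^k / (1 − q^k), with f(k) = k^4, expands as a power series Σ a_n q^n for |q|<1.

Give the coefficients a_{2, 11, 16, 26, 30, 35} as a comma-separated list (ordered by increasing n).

d|2:{2,1}  Σf=16+1=17
[q^11] f(1)=1,f(11)=14641 ⇒ 14642
[q^16] f(1)=1,f(2)=16,f(4)=256,f(8)=4096,f(16)=65536 ⇒ 69905
n=26: 26·1 13·2 2·13 1·26  f→[456976+28561+16+1]=485554
n=30: 1·30 2·15 3·10 5·6 6·5 10·3 15·2 30·1  f→[1+16+81+625+1296+10000+50625+810000]=872644
q^35  k|35↦f(k): 1:1 5:625 7:2401 35:1500625  a_35=1503652

17, 14642, 69905, 485554, 872644, 1503652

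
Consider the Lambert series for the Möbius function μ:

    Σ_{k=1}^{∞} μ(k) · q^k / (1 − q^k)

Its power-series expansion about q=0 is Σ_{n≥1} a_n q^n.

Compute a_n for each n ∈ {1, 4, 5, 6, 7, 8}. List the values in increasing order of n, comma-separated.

d|1:{1}  Σμ=1=1
d|4:{4,2,1}  Σμ=0+(-1)+1=0
d|5:{5,1}  Σμ=(-1)+1=0
q^6  k|6↦μ(k): 6:1 3:-1 2:-1 1:1  a_6=0
d|7:{1,7}  Σμ=1+(-1)=0
q^8  k|8↦μ(k): 8:0 4:0 2:-1 1:1  a_8=0

1, 0, 0, 0, 0, 0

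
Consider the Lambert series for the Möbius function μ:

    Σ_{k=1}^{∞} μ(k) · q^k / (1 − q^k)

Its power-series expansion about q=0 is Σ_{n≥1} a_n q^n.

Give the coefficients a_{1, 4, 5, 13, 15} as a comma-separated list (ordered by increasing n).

q^1  k|1↦μ(k): 1:1  a_1=1
d|4:{4,2,1}  Σμ=0+(-1)+1=0
n=5: 5·1 1·5  μ→[(-1)+1]=0
q^13  k|13↦μ(k): 13:-1 1:1  a_13=0
d|15:{15,5,3,1}  Σμ=1+(-1)+(-1)+1=0

1, 0, 0, 0, 0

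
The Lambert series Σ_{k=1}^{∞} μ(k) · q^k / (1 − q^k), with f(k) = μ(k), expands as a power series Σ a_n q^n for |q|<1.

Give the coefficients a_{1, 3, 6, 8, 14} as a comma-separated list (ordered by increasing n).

d|1:{1}  Σμ=1=1
d|3:{1,3}  Σμ=1+(-1)=0
[q^6] μ(1)=1,μ(2)=-1,μ(3)=-1,μ(6)=1 ⇒ 0
n=8: 8·1 4·2 2·4 1·8  μ→[0+0+(-1)+1]=0
n=14: 1·14 2·7 7·2 14·1  μ→[1+(-1)+(-1)+1]=0

1, 0, 0, 0, 0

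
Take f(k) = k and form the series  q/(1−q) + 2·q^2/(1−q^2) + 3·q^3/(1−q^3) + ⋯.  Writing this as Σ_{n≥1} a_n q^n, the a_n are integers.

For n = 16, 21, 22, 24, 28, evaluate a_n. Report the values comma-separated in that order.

d|16:{1,2,4,8,16}  Σf=1+2+4+8+16=31
d|21:{21,7,3,1}  Σf=21+7+3+1=32
q^22  k|22↦f(k): 1:1 2:2 11:11 22:22  a_22=36
n=24: 24·1 12·2 8·3 6·4 4·6 3·8 2·12 1·24  f→[24+12+8+6+4+3+2+1]=60
q^28  k|28↦f(k): 28:28 14:14 7:7 4:4 2:2 1:1  a_28=56

31, 32, 36, 60, 56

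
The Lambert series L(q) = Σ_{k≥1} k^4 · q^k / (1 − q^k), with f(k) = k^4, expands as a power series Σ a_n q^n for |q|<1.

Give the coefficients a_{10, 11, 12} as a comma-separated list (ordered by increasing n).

q^10  k|10↦f(k): 1:1 2:16 5:625 10:10000  a_10=10642
n=11: 1·11 11·1  f→[1+14641]=14642
[q^12] f(1)=1,f(2)=16,f(3)=81,f(4)=256,f(6)=1296,f(12)=20736 ⇒ 22386

10642, 14642, 22386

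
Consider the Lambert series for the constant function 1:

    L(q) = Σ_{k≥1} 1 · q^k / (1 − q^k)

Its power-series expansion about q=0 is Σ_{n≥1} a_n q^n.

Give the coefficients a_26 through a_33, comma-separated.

4, 4, 6, 2, 8, 2, 6, 4

[q^26] f(1)=1,f(2)=1,f(13)=1,f(26)=1 ⇒ 4
q^27  k|27↦f(k): 27:1 9:1 3:1 1:1  a_27=4
[q^28] f(1)=1,f(2)=1,f(4)=1,f(7)=1,f(14)=1,f(28)=1 ⇒ 6
d|29:{1,29}  Σf=1+1=2
q^30  k|30↦f(k): 30:1 15:1 10:1 6:1 5:1 3:1 2:1 1:1  a_30=8
d|31:{31,1}  Σf=1+1=2
[q^32] f(1)=1,f(2)=1,f(4)=1,f(8)=1,f(16)=1,f(32)=1 ⇒ 6
[q^33] f(33)=1,f(11)=1,f(3)=1,f(1)=1 ⇒ 4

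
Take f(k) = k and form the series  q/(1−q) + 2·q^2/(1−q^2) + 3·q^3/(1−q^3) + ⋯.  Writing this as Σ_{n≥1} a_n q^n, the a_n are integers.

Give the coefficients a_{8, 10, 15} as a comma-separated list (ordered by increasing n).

15, 18, 24

n=8: 1·8 2·4 4·2 8·1  f→[1+2+4+8]=15
[q^10] f(1)=1,f(2)=2,f(5)=5,f(10)=10 ⇒ 18
n=15: 15·1 5·3 3·5 1·15  f→[15+5+3+1]=24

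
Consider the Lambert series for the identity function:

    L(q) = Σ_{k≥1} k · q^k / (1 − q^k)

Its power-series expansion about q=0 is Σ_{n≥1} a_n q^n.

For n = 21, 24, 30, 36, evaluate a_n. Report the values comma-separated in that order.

32, 60, 72, 91

q^21  k|21↦f(k): 21:21 7:7 3:3 1:1  a_21=32
d|24:{24,12,8,6,4,3,2,1}  Σf=24+12+8+6+4+3+2+1=60
q^30  k|30↦f(k): 30:30 15:15 10:10 6:6 5:5 3:3 2:2 1:1  a_30=72
n=36: 36·1 18·2 12·3 9·4 6·6 4·9 3·12 2·18 1·36  f→[36+18+12+9+6+4+3+2+1]=91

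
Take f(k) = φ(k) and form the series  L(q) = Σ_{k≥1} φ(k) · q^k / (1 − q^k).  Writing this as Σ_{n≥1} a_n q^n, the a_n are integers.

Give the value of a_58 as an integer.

[q^58] φ(58)=28,φ(29)=28,φ(2)=1,φ(1)=1 ⇒ 58

a_58 = 58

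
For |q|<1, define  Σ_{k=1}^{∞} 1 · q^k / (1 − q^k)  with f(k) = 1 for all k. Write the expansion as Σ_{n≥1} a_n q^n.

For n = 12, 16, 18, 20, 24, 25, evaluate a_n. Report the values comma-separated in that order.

6, 5, 6, 6, 8, 3

[q^12] f(1)=1,f(2)=1,f(3)=1,f(4)=1,f(6)=1,f(12)=1 ⇒ 6
n=16: 1·16 2·8 4·4 8·2 16·1  f→[1+1+1+1+1]=5
d|18:{1,2,3,6,9,18}  Σf=1+1+1+1+1+1=6
[q^20] f(1)=1,f(2)=1,f(4)=1,f(5)=1,f(10)=1,f(20)=1 ⇒ 6
d|24:{24,12,8,6,4,3,2,1}  Σf=1+1+1+1+1+1+1+1=8
n=25: 25·1 5·5 1·25  f→[1+1+1]=3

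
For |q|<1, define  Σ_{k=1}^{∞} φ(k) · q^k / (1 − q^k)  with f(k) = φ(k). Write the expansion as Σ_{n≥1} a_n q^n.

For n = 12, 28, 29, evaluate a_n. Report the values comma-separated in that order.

q^12  k|12↦φ(k): 1:1 2:1 3:2 4:2 6:2 12:4  a_12=12
d|28:{1,2,4,7,14,28}  Σφ=1+1+2+6+6+12=28
[q^29] φ(1)=1,φ(29)=28 ⇒ 29

12, 28, 29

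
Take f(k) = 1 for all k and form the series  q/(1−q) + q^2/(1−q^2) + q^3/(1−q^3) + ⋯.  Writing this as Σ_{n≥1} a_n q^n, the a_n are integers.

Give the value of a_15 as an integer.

q^15  k|15↦f(k): 15:1 5:1 3:1 1:1  a_15=4

a_15 = 4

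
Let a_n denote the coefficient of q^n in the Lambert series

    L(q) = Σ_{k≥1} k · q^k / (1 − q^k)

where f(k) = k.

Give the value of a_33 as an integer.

a_33 = 48

[q^33] f(1)=1,f(3)=3,f(11)=11,f(33)=33 ⇒ 48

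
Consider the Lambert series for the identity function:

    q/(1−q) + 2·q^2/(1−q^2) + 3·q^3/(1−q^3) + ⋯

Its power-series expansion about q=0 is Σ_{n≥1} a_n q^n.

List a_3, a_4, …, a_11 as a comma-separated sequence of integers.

d|3:{1,3}  Σf=1+3=4
q^4  k|4↦f(k): 1:1 2:2 4:4  a_4=7
[q^5] f(1)=1,f(5)=5 ⇒ 6
d|6:{6,3,2,1}  Σf=6+3+2+1=12
d|7:{7,1}  Σf=7+1=8
[q^8] f(1)=1,f(2)=2,f(4)=4,f(8)=8 ⇒ 15
n=9: 9·1 3·3 1·9  f→[9+3+1]=13
n=10: 10·1 5·2 2·5 1·10  f→[10+5+2+1]=18
d|11:{11,1}  Σf=11+1=12

4, 7, 6, 12, 8, 15, 13, 18, 12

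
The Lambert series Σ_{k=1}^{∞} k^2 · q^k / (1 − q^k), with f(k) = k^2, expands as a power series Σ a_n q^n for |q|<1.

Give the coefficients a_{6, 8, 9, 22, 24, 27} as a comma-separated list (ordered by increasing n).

d|6:{6,3,2,1}  Σf=36+9+4+1=50
d|8:{1,2,4,8}  Σf=1+4+16+64=85
d|9:{1,3,9}  Σf=1+9+81=91
n=22: 1·22 2·11 11·2 22·1  f→[1+4+121+484]=610
q^24  k|24↦f(k): 1:1 2:4 3:9 4:16 6:36 8:64 12:144 24:576  a_24=850
n=27: 27·1 9·3 3·9 1·27  f→[729+81+9+1]=820

50, 85, 91, 610, 850, 820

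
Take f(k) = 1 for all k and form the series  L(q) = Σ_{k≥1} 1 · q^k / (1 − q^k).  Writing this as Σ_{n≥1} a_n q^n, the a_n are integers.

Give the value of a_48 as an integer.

[q^48] f(1)=1,f(2)=1,f(3)=1,f(4)=1,f(6)=1,f(8)=1,f(12)=1,f(16)=1,f(24)=1,f(48)=1 ⇒ 10

a_48 = 10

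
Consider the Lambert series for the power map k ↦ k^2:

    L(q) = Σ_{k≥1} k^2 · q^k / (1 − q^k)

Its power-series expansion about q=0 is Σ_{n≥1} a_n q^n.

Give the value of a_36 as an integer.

a_36 = 1911

d|36:{1,2,3,4,6,9,12,18,36}  Σf=1+4+9+16+36+81+144+324+1296=1911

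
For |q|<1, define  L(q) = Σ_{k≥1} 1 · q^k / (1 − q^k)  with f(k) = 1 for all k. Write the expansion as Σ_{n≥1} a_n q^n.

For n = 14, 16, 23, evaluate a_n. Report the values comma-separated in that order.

4, 5, 2

[q^14] f(14)=1,f(7)=1,f(2)=1,f(1)=1 ⇒ 4
n=16: 1·16 2·8 4·4 8·2 16·1  f→[1+1+1+1+1]=5
q^23  k|23↦f(k): 1:1 23:1  a_23=2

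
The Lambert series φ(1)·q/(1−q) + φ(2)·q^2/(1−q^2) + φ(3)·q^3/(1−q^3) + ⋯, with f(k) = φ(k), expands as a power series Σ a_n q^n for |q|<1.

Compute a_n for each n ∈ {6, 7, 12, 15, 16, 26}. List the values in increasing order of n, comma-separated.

[q^6] φ(1)=1,φ(2)=1,φ(3)=2,φ(6)=2 ⇒ 6
n=7: 7·1 1·7  φ→[6+1]=7
[q^12] φ(12)=4,φ(6)=2,φ(4)=2,φ(3)=2,φ(2)=1,φ(1)=1 ⇒ 12
n=15: 1·15 3·5 5·3 15·1  φ→[1+2+4+8]=15
q^16  k|16↦φ(k): 16:8 8:4 4:2 2:1 1:1  a_16=16
[q^26] φ(1)=1,φ(2)=1,φ(13)=12,φ(26)=12 ⇒ 26

6, 7, 12, 15, 16, 26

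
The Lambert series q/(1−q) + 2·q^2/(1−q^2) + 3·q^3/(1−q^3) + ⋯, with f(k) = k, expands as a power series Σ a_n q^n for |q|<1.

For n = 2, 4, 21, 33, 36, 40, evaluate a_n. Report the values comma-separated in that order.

3, 7, 32, 48, 91, 90

q^2  k|2↦f(k): 2:2 1:1  a_2=3
q^4  k|4↦f(k): 1:1 2:2 4:4  a_4=7
n=21: 1·21 3·7 7·3 21·1  f→[1+3+7+21]=32
[q^33] f(1)=1,f(3)=3,f(11)=11,f(33)=33 ⇒ 48
[q^36] f(1)=1,f(2)=2,f(3)=3,f(4)=4,f(6)=6,f(9)=9,f(12)=12,f(18)=18,f(36)=36 ⇒ 91
n=40: 1·40 2·20 4·10 5·8 8·5 10·4 20·2 40·1  f→[1+2+4+5+8+10+20+40]=90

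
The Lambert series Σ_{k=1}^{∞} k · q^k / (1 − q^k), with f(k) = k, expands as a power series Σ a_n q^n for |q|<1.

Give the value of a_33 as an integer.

n=33: 33·1 11·3 3·11 1·33  f→[33+11+3+1]=48

a_33 = 48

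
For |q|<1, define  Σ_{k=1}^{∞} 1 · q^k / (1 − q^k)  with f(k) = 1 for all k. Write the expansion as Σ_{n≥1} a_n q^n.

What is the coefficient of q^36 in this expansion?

n=36: 36·1 18·2 12·3 9·4 6·6 4·9 3·12 2·18 1·36  f→[1+1+1+1+1+1+1+1+1]=9

a_36 = 9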